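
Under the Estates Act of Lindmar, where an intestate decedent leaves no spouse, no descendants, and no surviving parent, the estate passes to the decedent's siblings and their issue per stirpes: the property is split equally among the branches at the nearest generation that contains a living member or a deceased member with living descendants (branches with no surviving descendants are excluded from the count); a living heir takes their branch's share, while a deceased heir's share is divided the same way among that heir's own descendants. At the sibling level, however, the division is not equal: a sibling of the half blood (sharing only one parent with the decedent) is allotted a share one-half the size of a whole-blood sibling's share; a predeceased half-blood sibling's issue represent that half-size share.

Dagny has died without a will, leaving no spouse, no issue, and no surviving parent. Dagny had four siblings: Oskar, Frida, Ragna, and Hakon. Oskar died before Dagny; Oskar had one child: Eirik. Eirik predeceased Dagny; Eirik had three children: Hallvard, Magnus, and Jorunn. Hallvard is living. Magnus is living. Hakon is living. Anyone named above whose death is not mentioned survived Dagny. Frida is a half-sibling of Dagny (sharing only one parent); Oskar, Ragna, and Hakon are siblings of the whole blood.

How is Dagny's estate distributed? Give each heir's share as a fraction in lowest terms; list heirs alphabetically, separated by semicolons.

Frida 1/7; Hakon 2/7; Hallvard 2/21; Jorunn 2/21; Magnus 2/21; Ragna 2/7

No spouse, descendants, or parent survives, so the estate passes to Dagny's siblings per stirpes.
Half-blood siblings count for one-half the weight of whole-blood siblings at the initial division.
Dividing 1 in proportion to weights (total weight 7/2): Oskar (weight 1) → 2/7; Frida (weight 1/2) → 1/7; Ragna (weight 1) → 2/7; Hakon (weight 1) → 2/7.
Oskar predeceased; the 2/7 allotted to Oskar's branch passes to Oskar's issue by representation.
Eirik's line is the sole branch at this level, so the full 2/7 passes to Eirik's issue by representation.
The 2/7 is divided into 3 equal shares of 2/21 among Hallvard, Magnus, Jorunn.
Hallvard is living and takes 2/21.
Magnus is living and takes 2/21.
Jorunn is living and takes 2/21.
Frida is living and takes 1/7.
Ragna is living and takes 2/7.
Hakon is living and takes 2/7.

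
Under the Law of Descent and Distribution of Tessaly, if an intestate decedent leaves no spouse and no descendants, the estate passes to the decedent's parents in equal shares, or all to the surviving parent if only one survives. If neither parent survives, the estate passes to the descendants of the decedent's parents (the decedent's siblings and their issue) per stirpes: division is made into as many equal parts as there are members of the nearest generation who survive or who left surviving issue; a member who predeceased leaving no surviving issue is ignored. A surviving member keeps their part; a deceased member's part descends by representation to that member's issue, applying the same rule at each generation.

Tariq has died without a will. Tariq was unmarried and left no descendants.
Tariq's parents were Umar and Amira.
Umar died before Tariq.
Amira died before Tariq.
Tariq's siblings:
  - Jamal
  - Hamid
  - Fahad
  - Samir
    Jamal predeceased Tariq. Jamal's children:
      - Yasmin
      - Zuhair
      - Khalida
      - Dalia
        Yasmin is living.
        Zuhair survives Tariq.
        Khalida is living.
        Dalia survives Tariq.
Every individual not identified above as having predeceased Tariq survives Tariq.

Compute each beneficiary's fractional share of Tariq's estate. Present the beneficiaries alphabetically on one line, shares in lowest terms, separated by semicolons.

Dalia 1/16; Fahad 1/4; Hamid 1/4; Khalida 1/16; Samir 1/4; Yasmin 1/16; Zuhair 1/16

Neither parent survives and there are no descendants, so the estate passes to Tariq's siblings and their issue per stirpes.
The estate is divided into 4 equal shares of 1/4 among Jamal, Hamid, Fahad, Samir.
Jamal predeceased; the 1/4 allotted to Jamal's branch passes to Jamal's issue by representation.
The 1/4 is divided into 4 equal shares of 1/16 among Yasmin, Zuhair, Khalida, Dalia.
Yasmin is living and takes 1/16.
Zuhair is living and takes 1/16.
Khalida is living and takes 1/16.
Dalia is living and takes 1/16.
Hamid is living and takes 1/4.
Fahad is living and takes 1/4.
Samir is living and takes 1/4.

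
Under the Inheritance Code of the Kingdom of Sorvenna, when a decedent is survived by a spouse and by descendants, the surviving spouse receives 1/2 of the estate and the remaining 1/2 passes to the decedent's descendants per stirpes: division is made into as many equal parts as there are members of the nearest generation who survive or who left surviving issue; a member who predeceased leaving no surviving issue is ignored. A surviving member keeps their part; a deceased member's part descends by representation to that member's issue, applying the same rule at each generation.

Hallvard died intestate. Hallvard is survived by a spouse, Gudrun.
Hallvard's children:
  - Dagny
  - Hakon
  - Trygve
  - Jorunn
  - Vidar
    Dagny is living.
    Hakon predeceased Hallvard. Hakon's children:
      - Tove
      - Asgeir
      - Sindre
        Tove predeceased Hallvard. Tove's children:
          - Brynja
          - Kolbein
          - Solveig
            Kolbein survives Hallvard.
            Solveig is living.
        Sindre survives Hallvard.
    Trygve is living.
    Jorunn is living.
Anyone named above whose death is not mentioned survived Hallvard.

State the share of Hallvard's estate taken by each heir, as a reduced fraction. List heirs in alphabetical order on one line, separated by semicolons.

Gudrun, as surviving spouse, takes 1/2.
The remaining 1/2 passes to Hallvard's descendants per stirpes.
The 1/2 is divided into 5 equal shares of 1/10 among Dagny, Hakon, Trygve, Jorunn, Vidar.
Dagny is living and takes 1/10.
Hakon predeceased; the 1/10 allotted to Hakon's branch passes to Hakon's issue by representation.
The 1/10 is divided into 3 equal shares of 1/30 among Tove, Asgeir, Sindre.
Tove predeceased; the 1/30 allotted to Tove's branch passes to Tove's issue by representation.
The 1/30 is divided into 3 equal shares of 1/90 among Brynja, Kolbein, Solveig.
Brynja is living and takes 1/90.
Kolbein is living and takes 1/90.
Solveig is living and takes 1/90.
Asgeir is living and takes 1/30.
Sindre is living and takes 1/30.
Trygve is living and takes 1/10.
Jorunn is living and takes 1/10.
Vidar is living and takes 1/10.

Asgeir 1/30; Brynja 1/90; Dagny 1/10; Gudrun 1/2; Jorunn 1/10; Kolbein 1/90; Sindre 1/30; Solveig 1/90; Trygve 1/10; Vidar 1/10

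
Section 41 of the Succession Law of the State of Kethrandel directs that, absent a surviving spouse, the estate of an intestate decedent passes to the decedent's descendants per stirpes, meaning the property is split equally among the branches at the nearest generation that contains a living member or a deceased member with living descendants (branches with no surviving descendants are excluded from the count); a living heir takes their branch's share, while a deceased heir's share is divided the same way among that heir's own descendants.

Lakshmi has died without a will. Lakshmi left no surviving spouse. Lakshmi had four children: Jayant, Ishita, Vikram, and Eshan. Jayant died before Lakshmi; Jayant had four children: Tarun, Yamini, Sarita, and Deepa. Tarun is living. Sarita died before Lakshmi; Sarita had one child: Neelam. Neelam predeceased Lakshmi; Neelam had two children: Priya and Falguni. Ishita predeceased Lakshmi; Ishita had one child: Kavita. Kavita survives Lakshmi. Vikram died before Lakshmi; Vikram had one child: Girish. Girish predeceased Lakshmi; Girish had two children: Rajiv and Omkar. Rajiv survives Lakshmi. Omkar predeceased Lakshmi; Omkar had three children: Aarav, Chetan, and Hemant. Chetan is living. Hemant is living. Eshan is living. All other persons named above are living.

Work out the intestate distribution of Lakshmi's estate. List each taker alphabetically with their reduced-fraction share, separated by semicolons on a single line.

Aarav 1/24; Chetan 1/24; Deepa 1/16; Eshan 1/4; Falguni 1/32; Hemant 1/24; Kavita 1/4; Priya 1/32; Rajiv 1/8; Tarun 1/16; Yamini 1/16

There is no surviving spouse, so the entire estate passes to Lakshmi's descendants per stirpes.
The estate is divided into 4 equal shares of 1/4 among Jayant, Ishita, Vikram, Eshan.
Jayant predeceased; the 1/4 allotted to Jayant's branch passes to Jayant's issue by representation.
The 1/4 is divided into 4 equal shares of 1/16 among Tarun, Yamini, Sarita, Deepa.
Tarun is living and takes 1/16.
Yamini is living and takes 1/16.
Sarita predeceased; the 1/16 allotted to Sarita's branch passes to Sarita's issue by representation.
Neelam's line is the sole branch at this level, so the full 1/16 passes to Neelam's issue by representation.
The 1/16 is divided into 2 equal shares of 1/32 among Priya, Falguni.
Priya is living and takes 1/32.
Falguni is living and takes 1/32.
Deepa is living and takes 1/16.
Ishita predeceased; the 1/4 allotted to Ishita's branch passes to Ishita's issue by representation.
Kavita is the sole taker at this level and receives the full 1/4.
Vikram predeceased; the 1/4 allotted to Vikram's branch passes to Vikram's issue by representation.
Girish's line is the sole branch at this level, so the full 1/4 passes to Girish's issue by representation.
The 1/4 is divided into 2 equal shares of 1/8 among Rajiv, Omkar.
Rajiv is living and takes 1/8.
Omkar predeceased; the 1/8 allotted to Omkar's branch passes to Omkar's issue by representation.
The 1/8 is divided into 3 equal shares of 1/24 among Aarav, Chetan, Hemant.
Aarav is living and takes 1/24.
Chetan is living and takes 1/24.
Hemant is living and takes 1/24.
Eshan is living and takes 1/4.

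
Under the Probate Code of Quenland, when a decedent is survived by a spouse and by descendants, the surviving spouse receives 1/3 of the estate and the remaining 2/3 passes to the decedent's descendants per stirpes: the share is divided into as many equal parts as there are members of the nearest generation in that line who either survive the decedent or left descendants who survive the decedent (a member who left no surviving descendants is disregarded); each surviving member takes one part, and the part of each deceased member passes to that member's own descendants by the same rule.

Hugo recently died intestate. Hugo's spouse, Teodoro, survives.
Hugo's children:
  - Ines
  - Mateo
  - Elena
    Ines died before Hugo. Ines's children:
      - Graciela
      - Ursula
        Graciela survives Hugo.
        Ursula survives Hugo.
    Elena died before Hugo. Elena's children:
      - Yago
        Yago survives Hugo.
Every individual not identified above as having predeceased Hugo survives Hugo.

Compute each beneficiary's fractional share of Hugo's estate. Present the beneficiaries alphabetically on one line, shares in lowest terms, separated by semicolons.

Graciela 1/9; Mateo 2/9; Teodoro 1/3; Ursula 1/9; Yago 2/9

Teodoro, as surviving spouse, takes 1/3.
The remaining 2/3 passes to Hugo's descendants per stirpes.
The 2/3 is divided into 3 equal shares of 2/9 among Ines, Mateo, Elena.
Ines predeceased; the 2/9 allotted to Ines's branch passes to Ines's issue by representation.
The 2/9 is divided into 2 equal shares of 1/9 among Graciela, Ursula.
Graciela is living and takes 1/9.
Ursula is living and takes 1/9.
Mateo is living and takes 2/9.
Elena predeceased; the 2/9 allotted to Elena's branch passes to Elena's issue by representation.
Yago is the sole taker at this level and receives the full 2/9.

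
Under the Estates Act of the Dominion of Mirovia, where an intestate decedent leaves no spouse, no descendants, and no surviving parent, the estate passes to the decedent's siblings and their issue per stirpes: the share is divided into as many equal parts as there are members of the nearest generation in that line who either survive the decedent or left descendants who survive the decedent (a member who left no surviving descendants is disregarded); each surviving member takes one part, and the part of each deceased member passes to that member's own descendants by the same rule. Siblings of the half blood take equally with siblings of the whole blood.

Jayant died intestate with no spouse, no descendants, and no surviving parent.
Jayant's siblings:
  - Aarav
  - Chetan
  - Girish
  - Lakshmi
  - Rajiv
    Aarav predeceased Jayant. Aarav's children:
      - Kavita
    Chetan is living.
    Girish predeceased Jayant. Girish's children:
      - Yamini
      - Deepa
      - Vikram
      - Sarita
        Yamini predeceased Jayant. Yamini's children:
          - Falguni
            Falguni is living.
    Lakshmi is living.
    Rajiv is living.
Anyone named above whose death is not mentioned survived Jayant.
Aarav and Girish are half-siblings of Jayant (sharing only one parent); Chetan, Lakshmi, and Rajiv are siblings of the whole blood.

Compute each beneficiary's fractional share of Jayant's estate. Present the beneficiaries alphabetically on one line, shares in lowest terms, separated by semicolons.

No spouse, descendants, or parent survives, so the estate passes to Jayant's siblings per stirpes.
Half-blood and whole-blood siblings take equally under the stated rule.
The estate is divided into 5 equal shares of 1/5 among Aarav, Chetan, Girish, Lakshmi, Rajiv.
Aarav predeceased; the 1/5 allotted to Aarav's branch passes to Aarav's issue by representation.
Kavita is the sole taker at this level and receives the full 1/5.
Chetan is living and takes 1/5.
Girish predeceased; the 1/5 allotted to Girish's branch passes to Girish's issue by representation.
The 1/5 is divided into 4 equal shares of 1/20 among Yamini, Deepa, Vikram, Sarita.
Yamini predeceased; the 1/20 allotted to Yamini's branch passes to Yamini's issue by representation.
Falguni is the sole taker at this level and receives the full 1/20.
Deepa is living and takes 1/20.
Vikram is living and takes 1/20.
Sarita is living and takes 1/20.
Lakshmi is living and takes 1/5.
Rajiv is living and takes 1/5.

Chetan 1/5; Deepa 1/20; Falguni 1/20; Kavita 1/5; Lakshmi 1/5; Rajiv 1/5; Sarita 1/20; Vikram 1/20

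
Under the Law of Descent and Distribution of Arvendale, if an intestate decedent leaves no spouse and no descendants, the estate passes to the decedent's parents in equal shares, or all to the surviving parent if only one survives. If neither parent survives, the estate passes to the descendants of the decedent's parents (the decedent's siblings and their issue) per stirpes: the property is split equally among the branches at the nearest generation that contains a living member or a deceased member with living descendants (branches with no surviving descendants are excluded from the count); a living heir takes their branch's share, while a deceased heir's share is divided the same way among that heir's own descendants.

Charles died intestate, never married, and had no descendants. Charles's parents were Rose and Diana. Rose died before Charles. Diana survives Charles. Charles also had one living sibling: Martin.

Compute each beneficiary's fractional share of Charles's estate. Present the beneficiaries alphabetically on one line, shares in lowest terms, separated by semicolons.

Only one parent, Diana, survives, so Diana takes the entire estate. The siblings take nothing because a surviving parent has priority.

Diana 1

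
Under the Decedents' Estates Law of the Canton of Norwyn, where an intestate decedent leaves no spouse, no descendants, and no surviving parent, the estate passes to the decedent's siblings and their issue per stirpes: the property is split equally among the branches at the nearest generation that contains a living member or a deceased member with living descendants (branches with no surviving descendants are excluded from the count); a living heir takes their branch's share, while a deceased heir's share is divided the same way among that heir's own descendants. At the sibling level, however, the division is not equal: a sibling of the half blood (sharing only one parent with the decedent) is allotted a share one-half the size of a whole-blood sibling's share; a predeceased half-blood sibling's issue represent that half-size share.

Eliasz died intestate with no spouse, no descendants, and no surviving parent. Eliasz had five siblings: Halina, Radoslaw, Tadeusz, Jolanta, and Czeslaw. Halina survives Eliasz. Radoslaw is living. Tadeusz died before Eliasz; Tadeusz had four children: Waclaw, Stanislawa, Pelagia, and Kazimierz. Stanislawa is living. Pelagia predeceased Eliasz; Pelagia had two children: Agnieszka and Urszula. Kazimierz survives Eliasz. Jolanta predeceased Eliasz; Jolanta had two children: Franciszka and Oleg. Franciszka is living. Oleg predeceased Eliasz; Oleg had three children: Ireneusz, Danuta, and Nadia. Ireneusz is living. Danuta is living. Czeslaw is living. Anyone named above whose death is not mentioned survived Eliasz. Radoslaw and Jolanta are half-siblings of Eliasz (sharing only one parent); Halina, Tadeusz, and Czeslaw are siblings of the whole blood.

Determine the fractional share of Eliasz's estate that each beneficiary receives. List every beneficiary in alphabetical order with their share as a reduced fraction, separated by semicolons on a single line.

No spouse, descendants, or parent survives, so the estate passes to Eliasz's siblings per stirpes.
Half-blood siblings count for one-half the weight of whole-blood siblings at the initial division.
Dividing 1 in proportion to weights (total weight 4): Halina (weight 1) → 1/4; Radoslaw (weight 1/2) → 1/8; Tadeusz (weight 1) → 1/4; Jolanta (weight 1/2) → 1/8; Czeslaw (weight 1) → 1/4.
Halina is living and takes 1/4.
Radoslaw is living and takes 1/8.
Tadeusz predeceased; the 1/4 allotted to Tadeusz's branch passes to Tadeusz's issue by representation.
The 1/4 is divided into 4 equal shares of 1/16 among Waclaw, Stanislawa, Pelagia, Kazimierz.
Waclaw is living and takes 1/16.
Stanislawa is living and takes 1/16.
Pelagia predeceased; the 1/16 allotted to Pelagia's branch passes to Pelagia's issue by representation.
The 1/16 is divided into 2 equal shares of 1/32 among Agnieszka, Urszula.
Agnieszka is living and takes 1/32.
Urszula is living and takes 1/32.
Kazimierz is living and takes 1/16.
Jolanta predeceased; the 1/8 allotted to Jolanta's branch passes to Jolanta's issue by representation.
The 1/8 is divided into 2 equal shares of 1/16 among Franciszka, Oleg.
Franciszka is living and takes 1/16.
Oleg predeceased; the 1/16 allotted to Oleg's branch passes to Oleg's issue by representation.
The 1/16 is divided into 3 equal shares of 1/48 among Ireneusz, Danuta, Nadia.
Ireneusz is living and takes 1/48.
Danuta is living and takes 1/48.
Nadia is living and takes 1/48.
Czeslaw is living and takes 1/4.

Agnieszka 1/32; Czeslaw 1/4; Danuta 1/48; Franciszka 1/16; Halina 1/4; Ireneusz 1/48; Kazimierz 1/16; Nadia 1/48; Radoslaw 1/8; Stanislawa 1/16; Urszula 1/32; Waclaw 1/16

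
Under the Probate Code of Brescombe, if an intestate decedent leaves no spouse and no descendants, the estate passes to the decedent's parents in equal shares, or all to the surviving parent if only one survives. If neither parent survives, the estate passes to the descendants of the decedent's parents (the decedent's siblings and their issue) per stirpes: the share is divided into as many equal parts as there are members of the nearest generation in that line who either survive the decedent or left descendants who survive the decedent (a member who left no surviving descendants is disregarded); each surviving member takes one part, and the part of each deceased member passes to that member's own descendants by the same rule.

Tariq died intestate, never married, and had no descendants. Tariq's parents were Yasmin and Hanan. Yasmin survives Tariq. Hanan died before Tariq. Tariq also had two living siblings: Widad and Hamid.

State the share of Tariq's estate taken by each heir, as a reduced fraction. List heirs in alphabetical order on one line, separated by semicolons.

Only one parent, Yasmin, survives, so Yasmin takes the entire estate. The siblings take nothing because a surviving parent has priority.

Yasmin 1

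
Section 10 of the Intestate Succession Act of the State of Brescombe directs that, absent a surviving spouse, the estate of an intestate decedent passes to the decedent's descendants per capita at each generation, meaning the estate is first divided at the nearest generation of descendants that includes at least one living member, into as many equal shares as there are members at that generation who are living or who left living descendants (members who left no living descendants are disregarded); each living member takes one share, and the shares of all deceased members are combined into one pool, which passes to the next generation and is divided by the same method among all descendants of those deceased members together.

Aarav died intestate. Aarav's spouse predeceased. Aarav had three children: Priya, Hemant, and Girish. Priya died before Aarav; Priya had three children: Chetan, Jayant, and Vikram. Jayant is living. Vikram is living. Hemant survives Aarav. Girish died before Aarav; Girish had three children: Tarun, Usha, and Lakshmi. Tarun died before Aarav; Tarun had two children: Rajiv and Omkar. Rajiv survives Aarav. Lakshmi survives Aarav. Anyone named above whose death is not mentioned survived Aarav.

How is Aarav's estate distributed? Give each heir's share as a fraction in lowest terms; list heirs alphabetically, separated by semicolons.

Chetan 1/9; Hemant 1/3; Jayant 1/9; Lakshmi 1/9; Omkar 1/18; Rajiv 1/18; Usha 1/9; Vikram 1/9

There is no surviving spouse, so the entire estate passes to Aarav's descendants per capita at each generation.
At generation 1 (Priya, Hemant, Girish) there are 3 shares of (1)/3 = 1/3 each.
Living: Hemant — each takes 1/3.
Deceased: Priya and Girish. Their combined 2/3 is pooled and carried to generation 2.
At generation 2 (Chetan, Jayant, Vikram, Tarun, Usha, Lakshmi) there are 6 shares of (2/3)/6 = 1/9 each.
Living: Chetan, Jayant, Vikram, Usha, and Lakshmi — each takes 1/9.
Deceased: Tarun. That 1/9 share is carried to generation 3.
At generation 3 (Rajiv, Omkar) there are 2 shares of (1/9)/2 = 1/18 each.
Living: Rajiv and Omkar — each takes 1/18.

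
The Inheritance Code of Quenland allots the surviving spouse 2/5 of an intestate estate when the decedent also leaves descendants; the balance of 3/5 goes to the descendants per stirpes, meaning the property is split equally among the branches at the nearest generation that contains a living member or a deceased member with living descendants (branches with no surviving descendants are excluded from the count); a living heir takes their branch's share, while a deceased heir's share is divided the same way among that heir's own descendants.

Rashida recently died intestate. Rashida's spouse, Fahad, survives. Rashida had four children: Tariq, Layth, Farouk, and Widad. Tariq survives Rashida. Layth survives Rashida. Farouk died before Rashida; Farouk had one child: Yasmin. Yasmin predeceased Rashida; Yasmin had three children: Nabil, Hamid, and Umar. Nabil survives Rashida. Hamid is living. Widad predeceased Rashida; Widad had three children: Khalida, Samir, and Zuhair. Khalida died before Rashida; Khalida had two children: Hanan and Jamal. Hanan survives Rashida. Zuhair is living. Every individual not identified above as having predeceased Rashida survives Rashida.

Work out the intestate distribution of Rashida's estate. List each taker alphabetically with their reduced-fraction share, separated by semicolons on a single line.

Fahad 2/5; Hamid 1/20; Hanan 1/40; Jamal 1/40; Layth 3/20; Nabil 1/20; Samir 1/20; Tariq 3/20; Umar 1/20; Zuhair 1/20

Fahad, as surviving spouse, takes 2/5.
The remaining 3/5 passes to Rashida's descendants per stirpes.
The 3/5 is divided into 4 equal shares of 3/20 among Tariq, Layth, Farouk, Widad.
Tariq is living and takes 3/20.
Layth is living and takes 3/20.
Farouk predeceased; the 3/20 allotted to Farouk's branch passes to Farouk's issue by representation.
Yasmin's line is the sole branch at this level, so the full 3/20 passes to Yasmin's issue by representation.
The 3/20 is divided into 3 equal shares of 1/20 among Nabil, Hamid, Umar.
Nabil is living and takes 1/20.
Hamid is living and takes 1/20.
Umar is living and takes 1/20.
Widad predeceased; the 3/20 allotted to Widad's branch passes to Widad's issue by representation.
The 3/20 is divided into 3 equal shares of 1/20 among Khalida, Samir, Zuhair.
Khalida predeceased; the 1/20 allotted to Khalida's branch passes to Khalida's issue by representation.
The 1/20 is divided into 2 equal shares of 1/40 among Hanan, Jamal.
Hanan is living and takes 1/40.
Jamal is living and takes 1/40.
Samir is living and takes 1/20.
Zuhair is living and takes 1/20.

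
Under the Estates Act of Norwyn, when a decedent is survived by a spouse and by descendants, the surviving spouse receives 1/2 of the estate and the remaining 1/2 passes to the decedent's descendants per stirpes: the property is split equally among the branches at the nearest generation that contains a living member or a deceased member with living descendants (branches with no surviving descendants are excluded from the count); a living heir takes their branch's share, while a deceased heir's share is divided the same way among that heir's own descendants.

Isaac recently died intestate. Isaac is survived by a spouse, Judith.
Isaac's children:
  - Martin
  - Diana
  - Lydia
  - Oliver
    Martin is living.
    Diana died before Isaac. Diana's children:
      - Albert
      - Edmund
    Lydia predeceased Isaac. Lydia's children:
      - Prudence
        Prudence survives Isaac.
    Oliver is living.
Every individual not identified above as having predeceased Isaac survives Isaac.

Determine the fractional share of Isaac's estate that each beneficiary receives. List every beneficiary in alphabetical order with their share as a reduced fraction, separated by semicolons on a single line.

Albert 1/16; Edmund 1/16; Judith 1/2; Martin 1/8; Oliver 1/8; Prudence 1/8

Judith, as surviving spouse, takes 1/2.
The remaining 1/2 passes to Isaac's descendants per stirpes.
The 1/2 is divided into 4 equal shares of 1/8 among Martin, Diana, Lydia, Oliver.
Martin is living and takes 1/8.
Diana predeceased; the 1/8 allotted to Diana's branch passes to Diana's issue by representation.
The 1/8 is divided into 2 equal shares of 1/16 among Albert, Edmund.
Albert is living and takes 1/16.
Edmund is living and takes 1/16.
Lydia predeceased; the 1/8 allotted to Lydia's branch passes to Lydia's issue by representation.
Prudence is the sole taker at this level and receives the full 1/8.
Oliver is living and takes 1/8.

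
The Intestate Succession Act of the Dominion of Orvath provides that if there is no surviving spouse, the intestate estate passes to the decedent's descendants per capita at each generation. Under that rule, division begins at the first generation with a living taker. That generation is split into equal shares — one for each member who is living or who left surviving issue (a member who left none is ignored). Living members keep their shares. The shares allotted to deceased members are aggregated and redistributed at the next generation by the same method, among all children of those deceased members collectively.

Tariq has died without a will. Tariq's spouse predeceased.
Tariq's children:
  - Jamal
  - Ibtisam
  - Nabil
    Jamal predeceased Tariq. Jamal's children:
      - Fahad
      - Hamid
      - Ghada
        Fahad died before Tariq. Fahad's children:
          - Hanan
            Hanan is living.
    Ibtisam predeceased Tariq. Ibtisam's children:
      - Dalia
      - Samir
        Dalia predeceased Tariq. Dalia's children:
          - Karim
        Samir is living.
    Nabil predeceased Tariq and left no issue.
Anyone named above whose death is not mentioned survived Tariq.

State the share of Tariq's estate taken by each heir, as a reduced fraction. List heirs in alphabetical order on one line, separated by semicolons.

There is no surviving spouse, so the entire estate passes to Tariq's descendants per capita at each generation.
No one at generation 1 (Jamal, Ibtisam) is living; moving to the next generation.
At generation 2 (Fahad, Hamid, Ghada, Dalia, Samir) there are 5 shares of (1)/5 = 1/5 each.
Living: Hamid, Ghada, and Samir — each takes 1/5.
Deceased: Fahad and Dalia. Their combined 2/5 is pooled and carried to generation 3.
At generation 3 (Hanan, Karim) there are 2 shares of (2/5)/2 = 1/5 each.
Living: Hanan and Karim — each takes 1/5.

Ghada 1/5; Hamid 1/5; Hanan 1/5; Karim 1/5; Samir 1/5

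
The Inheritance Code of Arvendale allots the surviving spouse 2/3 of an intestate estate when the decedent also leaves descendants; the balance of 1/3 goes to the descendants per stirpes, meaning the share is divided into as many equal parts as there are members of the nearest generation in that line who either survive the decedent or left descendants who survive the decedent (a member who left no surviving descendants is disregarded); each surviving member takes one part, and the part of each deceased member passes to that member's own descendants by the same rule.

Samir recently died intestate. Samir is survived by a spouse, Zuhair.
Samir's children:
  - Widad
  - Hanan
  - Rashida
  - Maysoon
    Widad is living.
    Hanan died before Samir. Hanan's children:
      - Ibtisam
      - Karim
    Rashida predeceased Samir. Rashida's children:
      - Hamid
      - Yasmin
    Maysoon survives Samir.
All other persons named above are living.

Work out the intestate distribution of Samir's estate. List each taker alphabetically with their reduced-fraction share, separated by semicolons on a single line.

Hamid 1/24; Ibtisam 1/24; Karim 1/24; Maysoon 1/12; Widad 1/12; Yasmin 1/24; Zuhair 2/3

Zuhair, as surviving spouse, takes 2/3.
The remaining 1/3 passes to Samir's descendants per stirpes.
The 1/3 is divided into 4 equal shares of 1/12 among Widad, Hanan, Rashida, Maysoon.
Widad is living and takes 1/12.
Hanan predeceased; the 1/12 allotted to Hanan's branch passes to Hanan's issue by representation.
The 1/12 is divided into 2 equal shares of 1/24 among Ibtisam, Karim.
Ibtisam is living and takes 1/24.
Karim is living and takes 1/24.
Rashida predeceased; the 1/12 allotted to Rashida's branch passes to Rashida's issue by representation.
The 1/12 is divided into 2 equal shares of 1/24 among Hamid, Yasmin.
Hamid is living and takes 1/24.
Yasmin is living and takes 1/24.
Maysoon is living and takes 1/12.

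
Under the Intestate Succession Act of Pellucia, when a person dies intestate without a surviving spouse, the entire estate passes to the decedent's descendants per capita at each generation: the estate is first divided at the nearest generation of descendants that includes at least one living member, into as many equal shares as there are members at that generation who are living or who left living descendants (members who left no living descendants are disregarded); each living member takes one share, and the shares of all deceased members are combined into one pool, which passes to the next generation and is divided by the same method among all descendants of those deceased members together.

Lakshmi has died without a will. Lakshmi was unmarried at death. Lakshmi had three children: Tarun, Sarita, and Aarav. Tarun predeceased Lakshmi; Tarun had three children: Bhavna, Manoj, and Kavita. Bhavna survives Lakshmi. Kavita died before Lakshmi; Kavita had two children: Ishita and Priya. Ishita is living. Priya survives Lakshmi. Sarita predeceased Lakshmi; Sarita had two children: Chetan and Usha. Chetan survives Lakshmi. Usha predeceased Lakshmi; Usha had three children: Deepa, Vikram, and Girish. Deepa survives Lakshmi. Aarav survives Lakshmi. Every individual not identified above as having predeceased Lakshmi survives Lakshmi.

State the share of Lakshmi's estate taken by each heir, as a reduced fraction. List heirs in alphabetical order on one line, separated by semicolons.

Aarav 1/3; Bhavna 2/15; Chetan 2/15; Deepa 4/75; Girish 4/75; Ishita 4/75; Manoj 2/15; Priya 4/75; Vikram 4/75

There is no surviving spouse, so the entire estate passes to Lakshmi's descendants per capita at each generation.
At generation 1 (Tarun, Sarita, Aarav) there are 3 shares of (1)/3 = 1/3 each.
Living: Aarav — each takes 1/3.
Deceased: Tarun and Sarita. Their combined 2/3 is pooled and carried to generation 2.
At generation 2 (Bhavna, Manoj, Kavita, Chetan, Usha) there are 5 shares of (2/3)/5 = 2/15 each.
Living: Bhavna, Manoj, and Chetan — each takes 2/15.
Deceased: Kavita and Usha. Their combined 4/15 is pooled and carried to generation 3.
At generation 3 (Ishita, Priya, Deepa, Vikram, Girish) there are 5 shares of (4/15)/5 = 4/75 each.
Living: Ishita, Priya, Deepa, Vikram, and Girish — each takes 4/75.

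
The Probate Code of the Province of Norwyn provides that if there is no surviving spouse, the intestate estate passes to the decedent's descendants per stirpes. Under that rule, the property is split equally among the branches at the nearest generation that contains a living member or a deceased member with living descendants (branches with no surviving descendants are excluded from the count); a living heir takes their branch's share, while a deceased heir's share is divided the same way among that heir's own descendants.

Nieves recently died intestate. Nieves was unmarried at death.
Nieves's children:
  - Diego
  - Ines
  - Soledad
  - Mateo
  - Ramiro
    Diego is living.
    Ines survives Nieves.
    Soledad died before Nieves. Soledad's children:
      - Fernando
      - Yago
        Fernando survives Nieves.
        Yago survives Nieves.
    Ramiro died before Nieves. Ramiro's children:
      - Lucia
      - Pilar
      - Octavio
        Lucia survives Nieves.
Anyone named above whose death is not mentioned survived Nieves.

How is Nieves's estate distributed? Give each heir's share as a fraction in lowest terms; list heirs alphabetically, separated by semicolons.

There is no surviving spouse, so the entire estate passes to Nieves's descendants per stirpes.
The estate is divided into 5 equal shares of 1/5 among Diego, Ines, Soledad, Mateo, Ramiro.
Diego is living and takes 1/5.
Ines is living and takes 1/5.
Soledad predeceased; the 1/5 allotted to Soledad's branch passes to Soledad's issue by representation.
The 1/5 is divided into 2 equal shares of 1/10 among Fernando, Yago.
Fernando is living and takes 1/10.
Yago is living and takes 1/10.
Mateo is living and takes 1/5.
Ramiro predeceased; the 1/5 allotted to Ramiro's branch passes to Ramiro's issue by representation.
The 1/5 is divided into 3 equal shares of 1/15 among Lucia, Pilar, Octavio.
Lucia is living and takes 1/15.
Pilar is living and takes 1/15.
Octavio is living and takes 1/15.

Diego 1/5; Fernando 1/10; Ines 1/5; Lucia 1/15; Mateo 1/5; Octavio 1/15; Pilar 1/15; Yago 1/10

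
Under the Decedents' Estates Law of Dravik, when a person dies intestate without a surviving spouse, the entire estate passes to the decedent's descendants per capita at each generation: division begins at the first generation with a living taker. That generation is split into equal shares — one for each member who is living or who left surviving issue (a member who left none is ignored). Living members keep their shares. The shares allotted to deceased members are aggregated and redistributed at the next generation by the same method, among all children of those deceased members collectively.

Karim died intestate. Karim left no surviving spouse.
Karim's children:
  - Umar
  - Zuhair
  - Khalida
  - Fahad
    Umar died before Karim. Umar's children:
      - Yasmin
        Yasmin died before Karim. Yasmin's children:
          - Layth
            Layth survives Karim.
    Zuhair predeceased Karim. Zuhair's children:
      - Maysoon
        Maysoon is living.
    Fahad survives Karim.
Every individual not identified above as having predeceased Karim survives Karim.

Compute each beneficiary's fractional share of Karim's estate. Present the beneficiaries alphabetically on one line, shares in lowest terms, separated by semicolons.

Fahad 1/4; Khalida 1/4; Layth 1/4; Maysoon 1/4

There is no surviving spouse, so the entire estate passes to Karim's descendants per capita at each generation.
At generation 1 (Umar, Zuhair, Khalida, Fahad) there are 4 shares of (1)/4 = 1/4 each.
Living: Khalida and Fahad — each takes 1/4.
Deceased: Umar and Zuhair. Their combined 1/2 is pooled and carried to generation 2.
At generation 2 (Yasmin, Maysoon) there are 2 shares of (1/2)/2 = 1/4 each.
Living: Maysoon — each takes 1/4.
Deceased: Yasmin. That 1/4 share is carried to generation 3.
At generation 3 (Layth) there are 1 shares of (1/4)/1 = 1/4 each.
Living: Layth — each takes 1/4.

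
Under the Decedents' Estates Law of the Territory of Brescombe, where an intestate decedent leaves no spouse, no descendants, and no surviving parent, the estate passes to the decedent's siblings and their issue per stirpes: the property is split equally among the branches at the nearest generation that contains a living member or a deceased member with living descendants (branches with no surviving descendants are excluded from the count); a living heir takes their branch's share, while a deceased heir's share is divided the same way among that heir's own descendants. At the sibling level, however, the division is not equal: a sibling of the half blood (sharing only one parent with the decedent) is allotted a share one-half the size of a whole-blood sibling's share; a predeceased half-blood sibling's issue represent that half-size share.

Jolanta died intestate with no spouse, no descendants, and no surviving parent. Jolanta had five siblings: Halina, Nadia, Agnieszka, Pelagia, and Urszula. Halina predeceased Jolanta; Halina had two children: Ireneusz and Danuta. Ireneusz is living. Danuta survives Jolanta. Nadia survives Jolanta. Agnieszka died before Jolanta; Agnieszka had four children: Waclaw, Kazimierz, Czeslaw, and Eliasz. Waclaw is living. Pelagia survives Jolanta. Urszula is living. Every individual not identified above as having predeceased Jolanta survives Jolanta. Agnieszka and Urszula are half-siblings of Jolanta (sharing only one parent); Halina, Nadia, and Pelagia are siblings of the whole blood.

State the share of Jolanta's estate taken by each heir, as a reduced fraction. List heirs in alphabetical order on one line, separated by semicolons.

No spouse, descendants, or parent survives, so the estate passes to Jolanta's siblings per stirpes.
Half-blood siblings count for one-half the weight of whole-blood siblings at the initial division.
Dividing 1 in proportion to weights (total weight 4): Halina (weight 1) → 1/4; Nadia (weight 1) → 1/4; Agnieszka (weight 1/2) → 1/8; Pelagia (weight 1) → 1/4; Urszula (weight 1/2) → 1/8.
Halina predeceased; the 1/4 allotted to Halina's branch passes to Halina's issue by representation.
The 1/4 is divided into 2 equal shares of 1/8 among Ireneusz, Danuta.
Ireneusz is living and takes 1/8.
Danuta is living and takes 1/8.
Nadia is living and takes 1/4.
Agnieszka predeceased; the 1/8 allotted to Agnieszka's branch passes to Agnieszka's issue by representation.
The 1/8 is divided into 4 equal shares of 1/32 among Waclaw, Kazimierz, Czeslaw, Eliasz.
Waclaw is living and takes 1/32.
Kazimierz is living and takes 1/32.
Czeslaw is living and takes 1/32.
Eliasz is living and takes 1/32.
Pelagia is living and takes 1/4.
Urszula is living and takes 1/8.

Czeslaw 1/32; Danuta 1/8; Eliasz 1/32; Ireneusz 1/8; Kazimierz 1/32; Nadia 1/4; Pelagia 1/4; Urszula 1/8; Waclaw 1/32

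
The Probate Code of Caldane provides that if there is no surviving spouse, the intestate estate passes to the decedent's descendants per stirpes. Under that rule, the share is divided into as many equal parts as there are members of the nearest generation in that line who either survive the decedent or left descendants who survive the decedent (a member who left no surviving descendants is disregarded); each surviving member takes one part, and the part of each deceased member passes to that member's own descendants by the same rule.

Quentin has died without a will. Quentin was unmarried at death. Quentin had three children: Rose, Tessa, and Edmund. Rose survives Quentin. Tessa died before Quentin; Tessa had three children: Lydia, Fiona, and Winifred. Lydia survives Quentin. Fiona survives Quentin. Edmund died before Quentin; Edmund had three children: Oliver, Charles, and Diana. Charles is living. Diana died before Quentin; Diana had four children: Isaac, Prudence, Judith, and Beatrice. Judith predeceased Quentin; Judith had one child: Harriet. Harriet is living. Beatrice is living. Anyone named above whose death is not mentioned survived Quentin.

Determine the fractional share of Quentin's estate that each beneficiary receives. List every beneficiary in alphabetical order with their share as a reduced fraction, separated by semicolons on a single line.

There is no surviving spouse, so the entire estate passes to Quentin's descendants per stirpes.
The estate is divided into 3 equal shares of 1/3 among Rose, Tessa, Edmund.
Rose is living and takes 1/3.
Tessa predeceased; the 1/3 allotted to Tessa's branch passes to Tessa's issue by representation.
The 1/3 is divided into 3 equal shares of 1/9 among Lydia, Fiona, Winifred.
Lydia is living and takes 1/9.
Fiona is living and takes 1/9.
Winifred is living and takes 1/9.
Edmund predeceased; the 1/3 allotted to Edmund's branch passes to Edmund's issue by representation.
The 1/3 is divided into 3 equal shares of 1/9 among Oliver, Charles, Diana.
Oliver is living and takes 1/9.
Charles is living and takes 1/9.
Diana predeceased; the 1/9 allotted to Diana's branch passes to Diana's issue by representation.
The 1/9 is divided into 4 equal shares of 1/36 among Isaac, Prudence, Judith, Beatrice.
Isaac is living and takes 1/36.
Prudence is living and takes 1/36.
Judith predeceased; the 1/36 allotted to Judith's branch passes to Judith's issue by representation.
Harriet is the sole taker at this level and receives the full 1/36.
Beatrice is living and takes 1/36.

Beatrice 1/36; Charles 1/9; Fiona 1/9; Harriet 1/36; Isaac 1/36; Lydia 1/9; Oliver 1/9; Prudence 1/36; Rose 1/3; Winifred 1/9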